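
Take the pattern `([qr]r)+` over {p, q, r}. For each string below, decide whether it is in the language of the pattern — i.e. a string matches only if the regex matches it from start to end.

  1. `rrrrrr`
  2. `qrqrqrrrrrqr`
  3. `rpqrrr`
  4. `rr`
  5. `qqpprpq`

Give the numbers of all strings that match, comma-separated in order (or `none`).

1 → match
2 → match
3 → no match
4 → match
5 → no match — must end with `r`

1, 2, 4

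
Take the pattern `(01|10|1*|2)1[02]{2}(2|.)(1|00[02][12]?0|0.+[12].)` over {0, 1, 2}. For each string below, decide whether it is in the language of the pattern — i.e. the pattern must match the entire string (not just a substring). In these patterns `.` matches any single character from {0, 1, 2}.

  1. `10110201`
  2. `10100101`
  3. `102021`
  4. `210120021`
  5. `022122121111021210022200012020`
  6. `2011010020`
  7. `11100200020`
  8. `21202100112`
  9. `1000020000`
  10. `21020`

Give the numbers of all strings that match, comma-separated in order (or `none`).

1 → no match
2 → no match
3 → no match
4 → no match
5 → no match
6 → no match
7 → match
8 → no match
9 → no match
10 → no match

7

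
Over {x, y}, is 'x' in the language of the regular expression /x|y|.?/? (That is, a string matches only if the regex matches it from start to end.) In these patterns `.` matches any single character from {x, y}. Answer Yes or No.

Yes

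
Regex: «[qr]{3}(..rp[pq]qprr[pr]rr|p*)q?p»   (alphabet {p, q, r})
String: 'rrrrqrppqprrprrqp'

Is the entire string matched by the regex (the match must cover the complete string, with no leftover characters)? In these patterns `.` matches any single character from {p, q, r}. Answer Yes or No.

Yes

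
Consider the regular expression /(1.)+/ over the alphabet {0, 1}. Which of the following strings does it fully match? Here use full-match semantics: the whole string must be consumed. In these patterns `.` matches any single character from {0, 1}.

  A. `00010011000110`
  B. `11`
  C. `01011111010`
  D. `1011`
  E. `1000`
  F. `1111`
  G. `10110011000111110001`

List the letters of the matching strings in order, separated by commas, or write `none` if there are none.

B, D, F

A → no match — must start with `1`
B → match
C → no match — must start with `1`
D → match
E → no match
F → match
G → no match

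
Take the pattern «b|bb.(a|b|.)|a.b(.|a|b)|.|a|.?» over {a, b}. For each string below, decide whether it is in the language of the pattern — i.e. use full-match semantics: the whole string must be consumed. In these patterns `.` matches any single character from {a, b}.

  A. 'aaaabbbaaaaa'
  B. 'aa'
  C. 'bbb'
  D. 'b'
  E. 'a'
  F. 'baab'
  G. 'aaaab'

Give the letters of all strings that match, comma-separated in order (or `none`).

D, E

A → no match
B → no match
C → no match
D → match
E → match
F → no match
G → no match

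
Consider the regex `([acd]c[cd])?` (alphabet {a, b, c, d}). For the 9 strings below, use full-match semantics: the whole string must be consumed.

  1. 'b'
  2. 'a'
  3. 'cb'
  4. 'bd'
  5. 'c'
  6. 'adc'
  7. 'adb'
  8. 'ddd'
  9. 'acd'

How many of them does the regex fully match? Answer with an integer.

1 → no match
2 → no match
3 → no match
4 → no match
5 → no match
6 → no match
7 → no match
8 → no match
9 → match
Total matched: 1

1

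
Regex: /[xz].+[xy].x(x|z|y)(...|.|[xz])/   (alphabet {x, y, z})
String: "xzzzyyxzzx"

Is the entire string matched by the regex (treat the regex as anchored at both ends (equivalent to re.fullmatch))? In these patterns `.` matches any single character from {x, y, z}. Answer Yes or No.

No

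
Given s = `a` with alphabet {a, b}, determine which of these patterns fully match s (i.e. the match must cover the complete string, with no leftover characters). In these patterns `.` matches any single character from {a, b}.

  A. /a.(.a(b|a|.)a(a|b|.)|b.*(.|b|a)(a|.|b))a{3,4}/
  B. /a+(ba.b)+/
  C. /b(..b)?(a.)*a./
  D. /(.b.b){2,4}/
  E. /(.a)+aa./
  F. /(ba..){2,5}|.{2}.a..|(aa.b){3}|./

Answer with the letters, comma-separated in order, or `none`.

F

A → no match
B → no match — must end with `b`
C → no match — must start with `b`
D → no match — must end with `b`
E → no match
F → match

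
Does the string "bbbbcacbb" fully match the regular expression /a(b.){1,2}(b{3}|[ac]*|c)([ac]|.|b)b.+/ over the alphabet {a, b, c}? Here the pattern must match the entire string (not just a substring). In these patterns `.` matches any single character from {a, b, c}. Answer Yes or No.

Every match must start with "ab", but "bbbbcacbb" does not.

No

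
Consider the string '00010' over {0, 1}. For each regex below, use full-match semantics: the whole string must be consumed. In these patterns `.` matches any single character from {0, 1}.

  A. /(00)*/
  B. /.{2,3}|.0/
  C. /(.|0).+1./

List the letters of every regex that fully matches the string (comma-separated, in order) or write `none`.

A → no match
B → no match
C → match

C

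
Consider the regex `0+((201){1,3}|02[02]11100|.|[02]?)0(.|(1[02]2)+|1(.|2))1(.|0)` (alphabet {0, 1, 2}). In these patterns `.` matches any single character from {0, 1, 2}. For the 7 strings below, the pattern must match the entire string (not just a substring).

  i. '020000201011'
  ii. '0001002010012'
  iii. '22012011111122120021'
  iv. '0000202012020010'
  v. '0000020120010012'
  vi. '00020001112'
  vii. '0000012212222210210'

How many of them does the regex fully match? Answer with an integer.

0

i → no match
ii → no match
iii → no match — must start with '0'
iv → no match
v → no match
vi → no match
vii → no match
Total matched: 0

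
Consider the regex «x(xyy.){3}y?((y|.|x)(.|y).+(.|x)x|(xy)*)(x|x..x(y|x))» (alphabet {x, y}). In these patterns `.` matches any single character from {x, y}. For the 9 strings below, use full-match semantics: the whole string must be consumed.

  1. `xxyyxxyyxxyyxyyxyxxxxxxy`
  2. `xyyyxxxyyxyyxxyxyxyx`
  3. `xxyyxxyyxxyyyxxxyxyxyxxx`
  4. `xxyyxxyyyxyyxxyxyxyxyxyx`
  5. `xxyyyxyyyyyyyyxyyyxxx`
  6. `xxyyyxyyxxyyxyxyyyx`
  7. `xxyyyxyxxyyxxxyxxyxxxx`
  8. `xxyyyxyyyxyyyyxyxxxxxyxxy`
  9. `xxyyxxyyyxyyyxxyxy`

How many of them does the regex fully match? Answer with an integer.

1 → match
2 → no match — must start with `xxyy`
3 → match
4 → match
5 → no match
6 → no match
7 → no match
8 → match
9 → match
Total matched: 5

5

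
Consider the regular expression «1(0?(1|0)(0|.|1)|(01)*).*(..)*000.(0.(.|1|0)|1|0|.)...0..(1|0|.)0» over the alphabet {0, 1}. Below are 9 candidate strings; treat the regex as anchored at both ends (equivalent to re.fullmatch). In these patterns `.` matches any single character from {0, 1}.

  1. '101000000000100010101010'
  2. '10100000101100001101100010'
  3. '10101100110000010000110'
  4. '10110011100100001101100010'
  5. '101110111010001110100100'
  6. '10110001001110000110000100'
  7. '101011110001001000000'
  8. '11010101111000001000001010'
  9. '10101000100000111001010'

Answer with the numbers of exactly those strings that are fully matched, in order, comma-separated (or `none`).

1 → match
2 → match
3 → match
4 → match
5 → match
6 → match
7 → match
8 → match
9 → match

1, 2, 3, 4, 5, 6, 7, 8, 9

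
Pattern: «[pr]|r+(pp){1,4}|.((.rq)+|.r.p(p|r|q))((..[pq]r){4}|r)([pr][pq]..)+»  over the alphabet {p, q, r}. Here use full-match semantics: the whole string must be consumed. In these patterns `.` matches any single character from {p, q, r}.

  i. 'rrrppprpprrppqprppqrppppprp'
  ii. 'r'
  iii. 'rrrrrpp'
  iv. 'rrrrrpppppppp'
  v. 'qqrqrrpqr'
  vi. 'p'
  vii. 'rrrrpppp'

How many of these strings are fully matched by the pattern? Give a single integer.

7

i → match
ii → match
iii → match
iv → match
v → match
vi → match
vii → match
Total matched: 7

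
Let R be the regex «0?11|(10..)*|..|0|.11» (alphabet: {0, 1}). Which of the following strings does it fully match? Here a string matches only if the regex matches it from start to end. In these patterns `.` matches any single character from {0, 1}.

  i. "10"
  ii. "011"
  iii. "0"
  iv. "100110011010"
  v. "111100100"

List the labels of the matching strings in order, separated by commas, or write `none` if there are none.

i, ii, iii, iv

i → match
ii → match
iii → match
iv → match
v → no match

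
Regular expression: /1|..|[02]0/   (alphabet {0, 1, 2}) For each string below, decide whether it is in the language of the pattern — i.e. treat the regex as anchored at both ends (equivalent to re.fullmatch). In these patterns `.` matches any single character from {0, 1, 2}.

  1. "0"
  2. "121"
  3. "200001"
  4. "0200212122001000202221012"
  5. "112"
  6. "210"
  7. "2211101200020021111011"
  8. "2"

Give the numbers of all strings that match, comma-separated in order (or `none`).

1 → no match
2 → no match
3 → no match
4 → no match
5 → no match
6 → no match
7 → no match
8 → no match

none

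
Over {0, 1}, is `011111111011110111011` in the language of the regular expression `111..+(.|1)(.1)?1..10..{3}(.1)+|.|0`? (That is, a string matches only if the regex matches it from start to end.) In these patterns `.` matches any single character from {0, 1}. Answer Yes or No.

No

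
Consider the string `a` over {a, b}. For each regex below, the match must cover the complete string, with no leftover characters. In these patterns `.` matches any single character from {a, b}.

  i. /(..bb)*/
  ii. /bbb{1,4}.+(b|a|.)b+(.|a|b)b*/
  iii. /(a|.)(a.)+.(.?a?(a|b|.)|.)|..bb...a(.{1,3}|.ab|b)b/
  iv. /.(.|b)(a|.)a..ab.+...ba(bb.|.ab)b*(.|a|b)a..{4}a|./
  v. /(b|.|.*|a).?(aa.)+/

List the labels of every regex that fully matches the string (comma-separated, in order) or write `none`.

i → no match
ii → no match — must start with `bbb`
iii → no match
iv → match
v → no match

iv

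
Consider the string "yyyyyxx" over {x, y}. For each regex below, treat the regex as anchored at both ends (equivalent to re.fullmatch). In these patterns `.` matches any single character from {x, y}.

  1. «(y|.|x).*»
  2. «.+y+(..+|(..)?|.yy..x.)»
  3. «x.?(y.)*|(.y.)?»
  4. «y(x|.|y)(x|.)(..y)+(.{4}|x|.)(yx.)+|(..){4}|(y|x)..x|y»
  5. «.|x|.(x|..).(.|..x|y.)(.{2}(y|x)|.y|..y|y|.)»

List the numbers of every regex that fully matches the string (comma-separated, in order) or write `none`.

1, 2, 5

1 → match
2 → match
3 → no match
4 → no match
5 → match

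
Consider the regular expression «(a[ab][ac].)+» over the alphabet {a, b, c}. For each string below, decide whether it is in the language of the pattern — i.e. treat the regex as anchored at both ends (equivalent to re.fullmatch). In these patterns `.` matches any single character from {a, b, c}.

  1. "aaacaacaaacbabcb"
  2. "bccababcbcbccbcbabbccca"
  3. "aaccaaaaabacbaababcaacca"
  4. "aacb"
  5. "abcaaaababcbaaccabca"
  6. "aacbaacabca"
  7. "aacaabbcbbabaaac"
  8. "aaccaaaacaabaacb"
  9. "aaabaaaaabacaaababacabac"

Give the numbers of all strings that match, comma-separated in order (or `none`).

1, 4, 5, 9

1 → match
2 → no match — must start with "a"
3 → no match
4 → match
5 → match
6 → no match
7 → no match
8 → no match
9 → match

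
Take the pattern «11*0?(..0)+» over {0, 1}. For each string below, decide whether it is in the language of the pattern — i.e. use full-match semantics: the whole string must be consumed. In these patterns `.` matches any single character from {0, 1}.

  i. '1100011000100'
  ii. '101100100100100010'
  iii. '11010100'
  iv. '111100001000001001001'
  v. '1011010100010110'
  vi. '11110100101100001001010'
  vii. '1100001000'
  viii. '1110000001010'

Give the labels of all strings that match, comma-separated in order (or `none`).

i → no match
ii → no match
iii. '11010100' → match
iv → no match — must end with '0'
v → no match
vi → no match
vii. '1100001000' → no match
viii → no match

iii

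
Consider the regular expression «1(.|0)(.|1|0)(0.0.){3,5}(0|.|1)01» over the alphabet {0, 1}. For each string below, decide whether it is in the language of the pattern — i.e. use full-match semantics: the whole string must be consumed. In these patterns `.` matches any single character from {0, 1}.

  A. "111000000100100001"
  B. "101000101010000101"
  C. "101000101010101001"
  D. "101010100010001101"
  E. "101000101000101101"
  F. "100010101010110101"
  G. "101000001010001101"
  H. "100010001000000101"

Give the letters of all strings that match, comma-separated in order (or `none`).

B, C, D, E, G, H

A → no match
B → match
C → match
D → match
E → match
F → no match
G → match
H → match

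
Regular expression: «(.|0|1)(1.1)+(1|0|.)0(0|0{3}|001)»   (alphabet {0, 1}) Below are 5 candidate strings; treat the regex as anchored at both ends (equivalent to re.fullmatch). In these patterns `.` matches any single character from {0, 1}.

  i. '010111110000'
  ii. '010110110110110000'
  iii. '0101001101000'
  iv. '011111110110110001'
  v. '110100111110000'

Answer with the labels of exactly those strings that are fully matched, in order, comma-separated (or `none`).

i → match
ii → match
iii → no match
iv → match
v → no match

i, ii, iv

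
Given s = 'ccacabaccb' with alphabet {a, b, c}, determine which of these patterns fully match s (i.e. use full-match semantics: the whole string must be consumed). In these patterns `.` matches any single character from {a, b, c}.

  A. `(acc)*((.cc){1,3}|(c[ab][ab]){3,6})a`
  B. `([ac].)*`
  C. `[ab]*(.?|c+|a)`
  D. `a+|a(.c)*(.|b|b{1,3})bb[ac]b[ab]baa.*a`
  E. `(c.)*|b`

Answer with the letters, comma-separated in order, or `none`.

A → no match — must end with 'a'
B → match
C → no match
D → no match — must start with 'a'
E → no match

B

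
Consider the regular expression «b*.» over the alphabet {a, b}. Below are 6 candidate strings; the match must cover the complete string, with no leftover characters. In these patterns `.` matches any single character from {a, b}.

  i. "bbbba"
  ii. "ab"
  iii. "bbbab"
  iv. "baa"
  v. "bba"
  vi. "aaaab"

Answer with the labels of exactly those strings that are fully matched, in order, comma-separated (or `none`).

i → match
ii → no match
iii → no match
iv → no match
v → match
vi → no match

i, v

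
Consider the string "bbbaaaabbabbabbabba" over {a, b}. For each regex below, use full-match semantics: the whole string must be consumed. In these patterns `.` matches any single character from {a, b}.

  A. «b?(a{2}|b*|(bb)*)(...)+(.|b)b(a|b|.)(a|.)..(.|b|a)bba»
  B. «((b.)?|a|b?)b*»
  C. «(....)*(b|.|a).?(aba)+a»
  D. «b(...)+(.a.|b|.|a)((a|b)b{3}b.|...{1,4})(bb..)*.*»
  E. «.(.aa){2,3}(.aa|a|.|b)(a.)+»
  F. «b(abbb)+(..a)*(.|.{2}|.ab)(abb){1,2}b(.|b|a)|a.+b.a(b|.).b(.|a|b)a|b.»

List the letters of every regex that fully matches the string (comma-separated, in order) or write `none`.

A, D

A → match
B → no match
C → no match — must end with "abaa"
D → match
E → no match
F → no match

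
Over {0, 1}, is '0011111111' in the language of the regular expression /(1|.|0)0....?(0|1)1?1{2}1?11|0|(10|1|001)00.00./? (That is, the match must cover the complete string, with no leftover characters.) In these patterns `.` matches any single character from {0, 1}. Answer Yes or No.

Yes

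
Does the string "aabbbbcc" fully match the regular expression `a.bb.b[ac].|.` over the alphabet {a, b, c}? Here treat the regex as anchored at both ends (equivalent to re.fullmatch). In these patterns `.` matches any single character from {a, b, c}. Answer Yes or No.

Yes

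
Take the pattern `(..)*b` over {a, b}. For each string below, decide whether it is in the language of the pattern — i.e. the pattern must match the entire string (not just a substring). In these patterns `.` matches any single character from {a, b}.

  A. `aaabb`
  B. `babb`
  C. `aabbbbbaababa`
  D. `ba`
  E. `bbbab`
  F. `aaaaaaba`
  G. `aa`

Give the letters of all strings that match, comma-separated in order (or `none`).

A. `aaabb` → match
B. `babb` → no match
C → no match — must end with `b`
D. `ba` → no match — must end with `b`
E. `bbbab` → match
F. `aaaaaaba` → no match — must end with `b`
G. `aa` → no match — must end with `b`

A, E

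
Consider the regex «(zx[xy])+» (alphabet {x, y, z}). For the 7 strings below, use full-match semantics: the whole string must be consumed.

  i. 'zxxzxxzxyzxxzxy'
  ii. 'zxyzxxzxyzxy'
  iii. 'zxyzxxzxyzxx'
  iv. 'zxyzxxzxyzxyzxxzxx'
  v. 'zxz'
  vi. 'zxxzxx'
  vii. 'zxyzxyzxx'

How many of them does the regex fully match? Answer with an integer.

6

i → match
ii → match
iii → match
iv → match
v → no match
vi → match
vii → match
Total matched: 6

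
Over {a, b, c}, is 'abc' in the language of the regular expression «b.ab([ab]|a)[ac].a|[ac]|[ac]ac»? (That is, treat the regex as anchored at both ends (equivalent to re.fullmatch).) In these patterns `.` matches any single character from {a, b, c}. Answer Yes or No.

No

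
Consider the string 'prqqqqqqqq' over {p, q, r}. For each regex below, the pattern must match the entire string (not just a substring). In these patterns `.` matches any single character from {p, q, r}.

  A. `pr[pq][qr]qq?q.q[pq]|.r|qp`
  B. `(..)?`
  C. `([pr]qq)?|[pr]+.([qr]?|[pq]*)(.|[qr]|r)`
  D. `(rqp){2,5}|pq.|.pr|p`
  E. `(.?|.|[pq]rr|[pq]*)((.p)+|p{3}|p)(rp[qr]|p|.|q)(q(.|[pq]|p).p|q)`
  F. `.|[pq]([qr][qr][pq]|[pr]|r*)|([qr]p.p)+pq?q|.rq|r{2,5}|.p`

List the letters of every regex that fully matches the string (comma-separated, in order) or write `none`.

A → match
B → no match
C → match
D → no match
E → no match
F → no match

A, C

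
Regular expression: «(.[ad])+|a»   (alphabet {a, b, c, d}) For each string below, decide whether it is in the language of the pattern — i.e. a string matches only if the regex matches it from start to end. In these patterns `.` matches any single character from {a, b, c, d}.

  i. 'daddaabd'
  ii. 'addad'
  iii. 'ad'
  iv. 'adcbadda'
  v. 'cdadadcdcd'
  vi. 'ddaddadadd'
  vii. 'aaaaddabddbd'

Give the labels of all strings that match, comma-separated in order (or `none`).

i, iii, v, vi

i → match
ii → no match
iii → match
iv → no match
v → match
vi → match
vii → no match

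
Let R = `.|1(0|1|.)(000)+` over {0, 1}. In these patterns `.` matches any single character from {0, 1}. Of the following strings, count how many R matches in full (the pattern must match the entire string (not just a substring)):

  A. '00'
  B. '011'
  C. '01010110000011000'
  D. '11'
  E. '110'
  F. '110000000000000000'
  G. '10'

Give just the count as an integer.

0

A → no match
B → no match
C → no match
D → no match
E → no match
F → no match
G → no match
Total matched: 0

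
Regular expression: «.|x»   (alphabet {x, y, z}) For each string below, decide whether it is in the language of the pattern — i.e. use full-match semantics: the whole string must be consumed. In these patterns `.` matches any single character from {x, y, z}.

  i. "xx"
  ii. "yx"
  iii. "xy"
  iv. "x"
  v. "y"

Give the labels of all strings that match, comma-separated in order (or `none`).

i → no match
ii → no match
iii → no match
iv → match
v → match

iv, v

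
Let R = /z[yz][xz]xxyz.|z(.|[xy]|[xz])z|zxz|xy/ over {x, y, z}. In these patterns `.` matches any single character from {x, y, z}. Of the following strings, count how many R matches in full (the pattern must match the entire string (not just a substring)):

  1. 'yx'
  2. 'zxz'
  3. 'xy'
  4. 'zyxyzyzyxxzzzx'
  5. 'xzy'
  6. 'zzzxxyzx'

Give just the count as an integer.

3

1 → no match
2 → match
3 → match
4 → no match
5 → no match
6 → match
Total matched: 3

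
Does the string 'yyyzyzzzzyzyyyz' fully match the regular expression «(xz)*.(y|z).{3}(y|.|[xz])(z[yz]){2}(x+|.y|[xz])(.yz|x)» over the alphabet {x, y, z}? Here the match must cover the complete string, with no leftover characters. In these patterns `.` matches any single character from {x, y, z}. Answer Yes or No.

Yes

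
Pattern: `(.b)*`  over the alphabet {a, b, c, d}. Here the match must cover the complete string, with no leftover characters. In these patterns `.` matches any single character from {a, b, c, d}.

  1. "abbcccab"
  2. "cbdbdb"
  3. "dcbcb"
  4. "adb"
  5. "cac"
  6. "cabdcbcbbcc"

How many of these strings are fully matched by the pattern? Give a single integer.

1 → no match
2 → match
3 → no match
4 → no match
5 → no match
6 → no match
Total matched: 1

1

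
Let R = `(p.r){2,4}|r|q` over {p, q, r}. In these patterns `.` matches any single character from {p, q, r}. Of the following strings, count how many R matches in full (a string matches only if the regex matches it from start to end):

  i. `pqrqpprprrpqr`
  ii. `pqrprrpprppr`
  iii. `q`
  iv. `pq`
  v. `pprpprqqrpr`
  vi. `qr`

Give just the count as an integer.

2

i → no match
ii → match
iii → match
iv → no match
v → no match
vi → no match
Total matched: 2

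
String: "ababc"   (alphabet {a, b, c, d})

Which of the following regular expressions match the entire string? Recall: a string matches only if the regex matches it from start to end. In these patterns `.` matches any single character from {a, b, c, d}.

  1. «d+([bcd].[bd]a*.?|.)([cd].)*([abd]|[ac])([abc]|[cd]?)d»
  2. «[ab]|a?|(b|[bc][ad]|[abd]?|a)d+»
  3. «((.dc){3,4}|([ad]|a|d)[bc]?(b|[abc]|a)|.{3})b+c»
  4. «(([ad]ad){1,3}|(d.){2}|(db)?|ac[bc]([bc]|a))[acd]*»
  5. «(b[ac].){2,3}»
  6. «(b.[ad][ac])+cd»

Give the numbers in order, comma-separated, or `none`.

1 → no match — must start with "d"
2 → no match
3 → match
4 → no match
5 → no match — must start with "b"
6 → no match — must start with "b"

3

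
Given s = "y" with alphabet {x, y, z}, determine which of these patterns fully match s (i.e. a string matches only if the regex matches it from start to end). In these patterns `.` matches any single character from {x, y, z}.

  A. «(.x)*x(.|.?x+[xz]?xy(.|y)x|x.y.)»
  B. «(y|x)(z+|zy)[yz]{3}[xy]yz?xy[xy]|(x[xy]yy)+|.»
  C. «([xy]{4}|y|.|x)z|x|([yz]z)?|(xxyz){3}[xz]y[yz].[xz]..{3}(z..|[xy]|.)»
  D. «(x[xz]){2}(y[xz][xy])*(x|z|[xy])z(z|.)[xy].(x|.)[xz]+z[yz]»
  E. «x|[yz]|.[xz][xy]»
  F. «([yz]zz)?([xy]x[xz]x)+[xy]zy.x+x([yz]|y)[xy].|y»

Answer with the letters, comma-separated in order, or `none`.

A → no match
B → match
C → no match
D → no match — must start with "x"
E → match
F → match

B, E, F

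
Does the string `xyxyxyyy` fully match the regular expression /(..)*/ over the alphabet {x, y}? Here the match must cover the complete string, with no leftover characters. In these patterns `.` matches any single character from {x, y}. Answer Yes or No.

Yes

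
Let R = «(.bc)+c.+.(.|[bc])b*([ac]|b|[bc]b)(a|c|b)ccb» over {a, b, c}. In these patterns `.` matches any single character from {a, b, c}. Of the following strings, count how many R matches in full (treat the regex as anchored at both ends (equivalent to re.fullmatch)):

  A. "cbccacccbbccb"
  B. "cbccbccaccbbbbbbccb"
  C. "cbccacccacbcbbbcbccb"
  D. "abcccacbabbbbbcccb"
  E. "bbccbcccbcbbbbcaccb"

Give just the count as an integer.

5

A → match
B → match
C → match
D → match
E → match
Total matched: 5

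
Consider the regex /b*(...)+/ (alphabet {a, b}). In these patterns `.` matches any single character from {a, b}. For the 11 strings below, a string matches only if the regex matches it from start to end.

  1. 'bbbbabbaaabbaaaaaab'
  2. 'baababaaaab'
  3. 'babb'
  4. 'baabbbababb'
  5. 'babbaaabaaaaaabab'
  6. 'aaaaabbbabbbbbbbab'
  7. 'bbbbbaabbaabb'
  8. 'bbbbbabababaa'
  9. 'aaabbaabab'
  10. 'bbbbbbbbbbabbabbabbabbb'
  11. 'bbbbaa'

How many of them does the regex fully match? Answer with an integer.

7

1 → match
2 → no match
3 → match
4 → no match
5 → no match
6 → match
7 → match
8 → match
9 → no match
10 → match
11 → match
Total matched: 7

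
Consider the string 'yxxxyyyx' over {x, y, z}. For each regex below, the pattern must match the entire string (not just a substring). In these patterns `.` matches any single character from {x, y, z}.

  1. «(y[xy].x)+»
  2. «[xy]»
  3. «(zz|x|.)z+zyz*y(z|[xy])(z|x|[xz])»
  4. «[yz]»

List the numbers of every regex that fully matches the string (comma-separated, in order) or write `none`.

1 → match
2 → no match
3 → no match
4 → no match

1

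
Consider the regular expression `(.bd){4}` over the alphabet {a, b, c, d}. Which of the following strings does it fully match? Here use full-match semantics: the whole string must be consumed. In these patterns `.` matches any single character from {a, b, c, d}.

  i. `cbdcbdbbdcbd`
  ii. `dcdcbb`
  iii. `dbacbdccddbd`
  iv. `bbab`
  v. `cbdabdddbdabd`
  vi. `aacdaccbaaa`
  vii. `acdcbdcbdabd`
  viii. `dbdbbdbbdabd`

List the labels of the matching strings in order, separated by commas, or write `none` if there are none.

i, viii

i → match
ii → no match — must end with `bd`
iii → no match
iv → no match — must end with `bd`
v → no match
vi → no match — must end with `bd`
vii → no match
viii → match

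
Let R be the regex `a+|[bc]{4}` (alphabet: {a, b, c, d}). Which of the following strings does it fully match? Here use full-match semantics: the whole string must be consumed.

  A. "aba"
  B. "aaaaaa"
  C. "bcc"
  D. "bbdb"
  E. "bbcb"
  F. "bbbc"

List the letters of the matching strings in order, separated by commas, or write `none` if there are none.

A → no match
B → match
C → no match
D → no match
E → match
F → match

B, E, F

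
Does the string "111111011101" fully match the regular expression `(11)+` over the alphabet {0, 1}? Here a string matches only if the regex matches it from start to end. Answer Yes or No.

Every match must end with "11", but "111111011101" does not.

No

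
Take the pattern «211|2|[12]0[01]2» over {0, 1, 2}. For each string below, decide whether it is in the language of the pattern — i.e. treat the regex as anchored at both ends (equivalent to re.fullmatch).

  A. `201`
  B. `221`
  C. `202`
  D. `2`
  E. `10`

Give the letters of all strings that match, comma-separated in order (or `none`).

A → no match
B → no match
C → no match
D → match
E → no match

D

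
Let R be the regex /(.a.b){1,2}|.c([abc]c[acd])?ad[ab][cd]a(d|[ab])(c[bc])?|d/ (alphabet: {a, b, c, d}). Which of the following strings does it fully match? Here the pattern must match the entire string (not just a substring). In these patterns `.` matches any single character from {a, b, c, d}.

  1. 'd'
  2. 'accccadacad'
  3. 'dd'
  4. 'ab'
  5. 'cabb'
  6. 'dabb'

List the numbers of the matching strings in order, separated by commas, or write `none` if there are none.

1, 2, 5, 6

1 → match
2 → match
3 → no match
4 → no match
5 → match
6 → match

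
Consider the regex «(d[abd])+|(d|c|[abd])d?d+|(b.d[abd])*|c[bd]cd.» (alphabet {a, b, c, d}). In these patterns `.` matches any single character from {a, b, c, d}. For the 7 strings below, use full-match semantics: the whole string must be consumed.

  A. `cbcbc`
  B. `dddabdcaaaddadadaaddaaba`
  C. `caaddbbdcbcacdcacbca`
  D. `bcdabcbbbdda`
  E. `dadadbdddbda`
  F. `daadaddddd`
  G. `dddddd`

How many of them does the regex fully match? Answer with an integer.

A. `cbcbc` → no match
B → no match
C → no match
D. `bcdabcbbbdda` → no match
E. `dadadbdddbda` → match
F. `daadaddddd` → no match
G. `dddddd` → match
Total matched: 2

2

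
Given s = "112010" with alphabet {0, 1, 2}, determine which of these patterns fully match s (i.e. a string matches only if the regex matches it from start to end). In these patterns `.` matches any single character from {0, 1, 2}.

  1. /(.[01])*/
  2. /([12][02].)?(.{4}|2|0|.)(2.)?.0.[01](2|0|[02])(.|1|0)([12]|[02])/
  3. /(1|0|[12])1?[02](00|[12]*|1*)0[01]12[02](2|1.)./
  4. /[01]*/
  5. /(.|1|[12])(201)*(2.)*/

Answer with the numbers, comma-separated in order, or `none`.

1 → match
2 → no match
3 → no match
4 → no match
5 → no match

1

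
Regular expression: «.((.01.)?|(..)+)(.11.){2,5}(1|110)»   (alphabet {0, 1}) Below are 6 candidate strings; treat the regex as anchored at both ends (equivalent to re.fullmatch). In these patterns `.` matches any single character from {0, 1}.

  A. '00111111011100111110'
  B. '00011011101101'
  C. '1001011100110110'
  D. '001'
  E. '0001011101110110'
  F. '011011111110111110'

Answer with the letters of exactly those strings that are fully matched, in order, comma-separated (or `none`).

A → match
B → match
C → match
D → no match
E → match
F → match

A, B, C, E, F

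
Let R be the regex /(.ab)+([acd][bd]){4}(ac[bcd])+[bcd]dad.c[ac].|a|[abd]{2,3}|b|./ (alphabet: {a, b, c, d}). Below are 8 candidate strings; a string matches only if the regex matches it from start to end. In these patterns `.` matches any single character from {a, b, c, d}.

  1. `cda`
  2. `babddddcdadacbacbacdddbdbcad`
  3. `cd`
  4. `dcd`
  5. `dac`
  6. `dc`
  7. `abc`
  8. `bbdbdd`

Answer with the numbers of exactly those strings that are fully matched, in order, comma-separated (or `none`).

none

1 → no match
2 → no match
3 → no match
4 → no match
5 → no match
6 → no match
7 → no match
8 → no match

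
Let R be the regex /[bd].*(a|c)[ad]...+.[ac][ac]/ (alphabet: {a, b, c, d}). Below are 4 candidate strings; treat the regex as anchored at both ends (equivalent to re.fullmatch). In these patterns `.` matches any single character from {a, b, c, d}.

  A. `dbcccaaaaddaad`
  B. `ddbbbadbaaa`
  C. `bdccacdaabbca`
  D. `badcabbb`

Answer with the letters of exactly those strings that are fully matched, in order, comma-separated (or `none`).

A → no match
B → no match
C → match
D → no match

C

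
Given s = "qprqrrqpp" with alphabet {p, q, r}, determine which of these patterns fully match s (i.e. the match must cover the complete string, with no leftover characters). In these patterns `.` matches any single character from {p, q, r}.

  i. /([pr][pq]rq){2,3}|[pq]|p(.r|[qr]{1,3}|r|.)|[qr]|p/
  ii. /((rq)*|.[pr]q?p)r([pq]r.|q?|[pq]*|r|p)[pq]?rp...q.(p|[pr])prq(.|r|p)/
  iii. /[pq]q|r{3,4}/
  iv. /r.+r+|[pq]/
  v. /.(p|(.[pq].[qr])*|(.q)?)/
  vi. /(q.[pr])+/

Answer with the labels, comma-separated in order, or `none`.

vi

i → no match
ii → no match
iii → no match
iv → no match
v → no match
vi → match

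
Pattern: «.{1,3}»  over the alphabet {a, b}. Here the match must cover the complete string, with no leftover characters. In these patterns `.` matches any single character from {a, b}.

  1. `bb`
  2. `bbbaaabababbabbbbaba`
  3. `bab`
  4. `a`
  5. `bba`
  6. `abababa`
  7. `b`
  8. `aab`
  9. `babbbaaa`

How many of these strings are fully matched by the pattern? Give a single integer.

6

1 → match
2 → no match
3 → match
4 → match
5 → match
6 → no match
7 → match
8 → match
9 → no match
Total matched: 6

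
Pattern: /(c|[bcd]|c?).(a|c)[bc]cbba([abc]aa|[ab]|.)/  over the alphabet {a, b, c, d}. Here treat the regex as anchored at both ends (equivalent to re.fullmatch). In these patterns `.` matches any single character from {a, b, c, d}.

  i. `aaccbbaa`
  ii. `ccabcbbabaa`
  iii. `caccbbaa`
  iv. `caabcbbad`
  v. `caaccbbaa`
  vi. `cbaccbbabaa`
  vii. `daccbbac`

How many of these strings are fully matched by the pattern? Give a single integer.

i → match
ii → match
iii → match
iv → match
v → match
vi → match
vii → match
Total matched: 7

7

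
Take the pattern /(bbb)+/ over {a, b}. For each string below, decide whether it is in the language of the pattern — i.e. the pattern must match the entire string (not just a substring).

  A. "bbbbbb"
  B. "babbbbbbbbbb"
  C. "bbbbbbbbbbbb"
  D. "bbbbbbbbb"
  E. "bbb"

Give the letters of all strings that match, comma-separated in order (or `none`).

A → match
B → no match — must start with "bbb"
C → match
D → match
E → match

A, C, D, E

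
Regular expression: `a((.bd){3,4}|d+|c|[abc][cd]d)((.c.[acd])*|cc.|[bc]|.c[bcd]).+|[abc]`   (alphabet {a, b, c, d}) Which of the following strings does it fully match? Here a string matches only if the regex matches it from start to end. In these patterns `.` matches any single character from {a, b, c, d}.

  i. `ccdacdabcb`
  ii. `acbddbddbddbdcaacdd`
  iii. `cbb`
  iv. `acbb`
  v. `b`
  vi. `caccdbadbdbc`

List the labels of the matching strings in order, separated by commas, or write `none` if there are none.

ii, iv, v

i → no match
ii → match
iii → no match
iv → match
v → match
vi → no match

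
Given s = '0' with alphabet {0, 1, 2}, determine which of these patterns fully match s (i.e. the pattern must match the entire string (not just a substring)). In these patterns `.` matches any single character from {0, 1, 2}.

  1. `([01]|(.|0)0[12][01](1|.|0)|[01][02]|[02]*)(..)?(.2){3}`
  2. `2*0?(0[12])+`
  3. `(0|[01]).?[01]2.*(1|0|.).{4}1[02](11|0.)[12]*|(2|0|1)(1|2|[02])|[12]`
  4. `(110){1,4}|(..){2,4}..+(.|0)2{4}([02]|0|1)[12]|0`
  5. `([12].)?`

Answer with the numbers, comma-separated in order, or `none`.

1 → no match — must end with '2'
2 → no match
3 → no match
4 → match
5 → no match

4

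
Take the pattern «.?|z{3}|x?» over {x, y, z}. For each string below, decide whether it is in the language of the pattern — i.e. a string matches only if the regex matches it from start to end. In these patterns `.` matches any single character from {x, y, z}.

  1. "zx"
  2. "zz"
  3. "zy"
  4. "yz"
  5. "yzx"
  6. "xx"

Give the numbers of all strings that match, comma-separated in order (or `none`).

1. "zx" → no match
2. "zz" → no match
3. "zy" → no match
4. "yz" → no match
5. "yzx" → no match
6. "xx" → no match

none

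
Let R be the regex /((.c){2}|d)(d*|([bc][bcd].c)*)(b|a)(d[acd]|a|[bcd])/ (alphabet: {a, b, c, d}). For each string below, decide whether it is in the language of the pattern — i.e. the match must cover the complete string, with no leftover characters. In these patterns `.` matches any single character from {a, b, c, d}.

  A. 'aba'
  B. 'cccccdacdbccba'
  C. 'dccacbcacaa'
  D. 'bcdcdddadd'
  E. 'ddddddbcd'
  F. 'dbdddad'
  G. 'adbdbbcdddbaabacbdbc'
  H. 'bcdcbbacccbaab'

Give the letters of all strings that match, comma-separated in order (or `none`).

A → no match
B → no match
C → match
D → match
E → no match
F → no match
G → no match
H → no match

C, D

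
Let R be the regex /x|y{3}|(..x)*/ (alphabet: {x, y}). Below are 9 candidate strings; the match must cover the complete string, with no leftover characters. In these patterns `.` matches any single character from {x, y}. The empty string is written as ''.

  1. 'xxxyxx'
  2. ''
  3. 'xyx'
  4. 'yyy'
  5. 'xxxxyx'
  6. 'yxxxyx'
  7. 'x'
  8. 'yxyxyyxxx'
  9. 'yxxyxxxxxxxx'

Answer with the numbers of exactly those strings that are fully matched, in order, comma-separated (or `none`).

1, 2, 3, 4, 5, 6, 7, 9

1 → match
2 → match
3 → match
4 → match
5 → match
6 → match
7 → match
8 → no match
9 → match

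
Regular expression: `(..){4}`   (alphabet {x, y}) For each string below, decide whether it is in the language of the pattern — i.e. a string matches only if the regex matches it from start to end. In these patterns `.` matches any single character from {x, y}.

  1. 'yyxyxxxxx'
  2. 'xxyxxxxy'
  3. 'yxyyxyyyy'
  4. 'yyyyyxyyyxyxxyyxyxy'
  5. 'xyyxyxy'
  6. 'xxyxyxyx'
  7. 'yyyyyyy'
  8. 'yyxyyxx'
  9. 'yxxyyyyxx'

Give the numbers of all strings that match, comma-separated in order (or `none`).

2, 6

1 → no match
2 → match
3 → no match
4 → no match
5 → no match
6 → match
7 → no match
8 → no match
9 → no match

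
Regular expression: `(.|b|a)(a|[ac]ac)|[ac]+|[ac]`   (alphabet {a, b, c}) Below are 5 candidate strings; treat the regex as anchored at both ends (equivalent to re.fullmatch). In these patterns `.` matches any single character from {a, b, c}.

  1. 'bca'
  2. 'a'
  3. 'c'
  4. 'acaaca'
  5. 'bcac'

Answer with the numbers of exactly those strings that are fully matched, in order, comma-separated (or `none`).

2, 3, 4, 5

1 → no match
2 → match
3 → match
4 → match
5 → match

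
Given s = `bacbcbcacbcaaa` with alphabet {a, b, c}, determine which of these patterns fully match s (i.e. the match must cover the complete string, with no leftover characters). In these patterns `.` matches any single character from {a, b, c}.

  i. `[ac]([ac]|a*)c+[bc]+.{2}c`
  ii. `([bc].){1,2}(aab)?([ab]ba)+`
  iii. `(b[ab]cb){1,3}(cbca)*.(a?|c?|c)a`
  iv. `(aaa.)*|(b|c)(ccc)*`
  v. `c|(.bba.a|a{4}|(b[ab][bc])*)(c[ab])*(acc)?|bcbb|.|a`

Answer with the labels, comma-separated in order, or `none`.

iii

i → no match — must end with `c`
ii → no match — must end with `ba`
iii → match
iv → no match
v → no match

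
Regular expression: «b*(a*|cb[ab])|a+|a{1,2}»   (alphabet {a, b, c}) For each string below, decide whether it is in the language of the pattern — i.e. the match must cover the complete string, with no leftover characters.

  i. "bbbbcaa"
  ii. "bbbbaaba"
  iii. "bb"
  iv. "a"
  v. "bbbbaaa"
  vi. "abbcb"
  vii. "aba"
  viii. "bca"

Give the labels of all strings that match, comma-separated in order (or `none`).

i → no match
ii → no match
iii → match
iv → match
v → match
vi → no match
vii → no match
viii → no match

iii, iv, v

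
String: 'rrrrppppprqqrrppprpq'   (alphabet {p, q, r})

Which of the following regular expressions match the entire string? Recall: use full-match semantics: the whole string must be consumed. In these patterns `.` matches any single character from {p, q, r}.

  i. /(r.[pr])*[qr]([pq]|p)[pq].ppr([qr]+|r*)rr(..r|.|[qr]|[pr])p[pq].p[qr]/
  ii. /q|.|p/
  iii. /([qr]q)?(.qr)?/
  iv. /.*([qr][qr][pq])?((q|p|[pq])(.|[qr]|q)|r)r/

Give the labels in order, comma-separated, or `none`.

i → match
ii → no match
iii → no match
iv → no match — must end with 'r'

i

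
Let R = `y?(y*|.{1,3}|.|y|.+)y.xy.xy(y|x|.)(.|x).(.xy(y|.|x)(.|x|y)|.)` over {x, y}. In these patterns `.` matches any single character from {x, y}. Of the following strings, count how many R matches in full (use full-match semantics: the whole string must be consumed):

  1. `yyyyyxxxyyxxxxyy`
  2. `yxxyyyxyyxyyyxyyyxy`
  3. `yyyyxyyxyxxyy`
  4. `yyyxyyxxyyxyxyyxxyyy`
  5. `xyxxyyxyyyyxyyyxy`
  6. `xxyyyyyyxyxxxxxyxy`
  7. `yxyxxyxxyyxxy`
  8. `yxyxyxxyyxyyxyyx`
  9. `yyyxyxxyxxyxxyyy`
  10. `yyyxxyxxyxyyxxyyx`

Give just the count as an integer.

5

1 → no match
2 → no match
3 → match
4 → match
5 → no match
6 → no match
7 → match
8 → no match
9 → match
10 → match
Total matched: 5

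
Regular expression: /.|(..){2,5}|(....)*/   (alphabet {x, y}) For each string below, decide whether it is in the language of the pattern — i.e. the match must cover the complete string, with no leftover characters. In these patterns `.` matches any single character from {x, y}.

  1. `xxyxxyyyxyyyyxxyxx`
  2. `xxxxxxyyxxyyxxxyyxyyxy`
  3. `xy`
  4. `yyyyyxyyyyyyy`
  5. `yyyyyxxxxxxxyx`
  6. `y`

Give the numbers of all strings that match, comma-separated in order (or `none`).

1 → no match
2 → no match
3 → no match
4 → no match
5 → no match
6 → match

6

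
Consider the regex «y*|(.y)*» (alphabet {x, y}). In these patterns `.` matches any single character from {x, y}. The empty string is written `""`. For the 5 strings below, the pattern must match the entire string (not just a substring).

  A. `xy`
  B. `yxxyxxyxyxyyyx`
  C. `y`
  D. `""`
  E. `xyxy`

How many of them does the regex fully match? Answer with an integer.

4

A → match
B → no match
C → match
D → match
E → match
Total matched: 4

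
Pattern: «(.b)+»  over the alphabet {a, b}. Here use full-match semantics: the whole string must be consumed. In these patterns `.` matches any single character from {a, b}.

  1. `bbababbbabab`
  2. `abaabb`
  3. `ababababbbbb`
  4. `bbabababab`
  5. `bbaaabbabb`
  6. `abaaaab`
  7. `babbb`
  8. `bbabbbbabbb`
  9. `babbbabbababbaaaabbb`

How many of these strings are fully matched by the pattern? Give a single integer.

3

1. `bbababbbabab` → match
2. `abaabb` → no match
3. `ababababbbbb` → match
4. `bbabababab` → match
5. `bbaaabbabb` → no match
6. `abaaaab` → no match
7. `babbb` → no match
8. `bbabbbbabbb` → no match
9 → no match
Total matched: 3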